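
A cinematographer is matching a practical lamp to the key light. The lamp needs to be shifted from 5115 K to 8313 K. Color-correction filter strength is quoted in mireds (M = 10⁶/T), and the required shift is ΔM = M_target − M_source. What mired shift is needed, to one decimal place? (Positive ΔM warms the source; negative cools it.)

M_source = 10⁶/5115 = 195.503; M_target = 10⁶/8313 = 120.294.
ΔM = 120.294 − 195.503 = -75.210 → -75.2 mireds, a cooling shift.

-75.2 mireds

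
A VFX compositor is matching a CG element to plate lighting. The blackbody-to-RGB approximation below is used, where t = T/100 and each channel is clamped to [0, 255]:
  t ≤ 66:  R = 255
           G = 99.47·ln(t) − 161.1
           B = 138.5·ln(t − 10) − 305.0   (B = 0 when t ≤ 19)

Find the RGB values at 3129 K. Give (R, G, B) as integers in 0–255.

t = 3129/100 = 31.29; the t ≤ 66 branch applies.
R = 255 by definition for t ≤ 66.
G = 99.47·ln 31.29 − 161.1 = 99.47·3.4433 − 161.1 = 181.405.
B = 138.5·ln(31.29 − 10) − 305.0 = 138.5·ln 21.29 − 305.0 = 138.5·3.0582 − 305.0 = 118.566.
Rounded: (255, 181, 119).

(255, 181, 119)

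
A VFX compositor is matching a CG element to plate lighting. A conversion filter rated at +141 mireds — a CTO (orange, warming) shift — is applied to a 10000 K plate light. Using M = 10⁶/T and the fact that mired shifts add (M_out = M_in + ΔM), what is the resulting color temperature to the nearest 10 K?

M_in = 10⁶/10000 = 100.00 mireds.
M_out = 100.00 + (+141) = 241.00 mireds.
T_out = 10⁶/241.00 = 4149.4 K → 4150 K.

4150 K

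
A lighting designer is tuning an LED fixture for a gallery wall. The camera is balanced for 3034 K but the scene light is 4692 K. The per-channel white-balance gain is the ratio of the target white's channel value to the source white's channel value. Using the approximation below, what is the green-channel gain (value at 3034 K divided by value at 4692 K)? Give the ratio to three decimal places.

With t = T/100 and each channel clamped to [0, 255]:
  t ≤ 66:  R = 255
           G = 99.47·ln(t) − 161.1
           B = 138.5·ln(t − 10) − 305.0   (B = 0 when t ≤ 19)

0.804

At 4692 K (t = 46.92):
  G = 99.47·ln 46.92 − 161.1 = 99.47·3.8484 − 161.1 = 221.705.
At 3034 K (t = 30.34):
  G = 99.47·ln 30.34 − 161.1 = 99.47·3.4125 − 161.1 = 178.338.
Gain = 178.338 / 221.705 = 0.8044 → 0.804.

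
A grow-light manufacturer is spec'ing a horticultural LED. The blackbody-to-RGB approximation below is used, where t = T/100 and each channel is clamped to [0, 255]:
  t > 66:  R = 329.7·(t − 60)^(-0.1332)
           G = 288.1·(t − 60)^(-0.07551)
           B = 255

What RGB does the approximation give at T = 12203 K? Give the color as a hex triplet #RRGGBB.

#BED3FF

t = 12203/100 = 122.03; the t > 66 branch applies.
R = 329.7·(122.03 − 60)^(-0.1332) = 329.7·62.03^(-0.1332) = 329.7·0.57707 = 190.259.
G = 288.1·(122.03 − 60)^(-0.07551) = 288.1·62.03^(-0.07551) = 288.1·0.73222 = 210.952.
B = 255 by definition for t > 66.
Rounded: (190, 211, 255).
In hex: #BED3FF.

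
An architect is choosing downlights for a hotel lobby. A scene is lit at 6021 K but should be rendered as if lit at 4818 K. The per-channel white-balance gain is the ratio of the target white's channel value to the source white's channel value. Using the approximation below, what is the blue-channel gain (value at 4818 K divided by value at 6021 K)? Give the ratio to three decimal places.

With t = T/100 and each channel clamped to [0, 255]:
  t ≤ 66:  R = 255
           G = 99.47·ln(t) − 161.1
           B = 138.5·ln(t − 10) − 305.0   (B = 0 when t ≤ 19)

0.840

At 6021 K (t = 60.21):
  B = 138.5·ln(60.21 − 10) − 305.0 = 138.5·ln 50.21 − 305.0 = 138.5·3.9162 − 305.0 = 237.396.
At 4818 K (t = 48.18):
  B = 138.5·ln(48.18 − 10) − 305.0 = 138.5·ln 38.18 − 305.0 = 138.5·3.6423 − 305.0 = 199.460.
Gain = 199.460 / 237.396 = 0.8402 → 0.840.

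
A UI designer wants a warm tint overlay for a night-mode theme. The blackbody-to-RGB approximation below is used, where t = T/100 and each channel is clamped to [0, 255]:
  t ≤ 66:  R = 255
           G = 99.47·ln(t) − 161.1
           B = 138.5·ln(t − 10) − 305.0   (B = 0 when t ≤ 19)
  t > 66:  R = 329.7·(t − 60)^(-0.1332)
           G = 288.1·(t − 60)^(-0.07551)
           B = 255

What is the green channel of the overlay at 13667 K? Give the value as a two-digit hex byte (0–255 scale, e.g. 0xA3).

t = 13667/100 = 136.67; the t > 66 branch applies.
G = 288.1·(136.67 − 60)^(-0.07551) = 288.1·76.67^(-0.07551) = 288.1·0.72060 = 207.604.
Rounded: 208; in hex, 0xD0.

0xD0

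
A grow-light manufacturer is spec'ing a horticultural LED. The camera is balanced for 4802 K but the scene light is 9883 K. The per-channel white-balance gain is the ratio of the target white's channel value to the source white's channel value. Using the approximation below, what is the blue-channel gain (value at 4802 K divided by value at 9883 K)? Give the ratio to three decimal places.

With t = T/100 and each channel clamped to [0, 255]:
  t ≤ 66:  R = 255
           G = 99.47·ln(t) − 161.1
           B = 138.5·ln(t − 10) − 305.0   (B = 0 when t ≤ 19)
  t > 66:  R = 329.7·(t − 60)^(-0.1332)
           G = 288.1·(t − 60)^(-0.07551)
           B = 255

At 9883 K (t = 98.83):
  B = 255 by definition for t > 66.
At 4802 K (t = 48.02):
  B = 138.5·ln(48.02 − 10) − 305.0 = 138.5·ln 38.02 − 305.0 = 138.5·3.6381 − 305.0 = 198.879.
Gain = 198.879 / 255.000 = 0.7799 → 0.780.

0.780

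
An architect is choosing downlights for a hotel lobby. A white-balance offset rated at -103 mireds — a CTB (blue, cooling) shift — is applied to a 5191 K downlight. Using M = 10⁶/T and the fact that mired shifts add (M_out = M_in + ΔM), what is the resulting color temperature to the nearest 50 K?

11150 K

M_in = 10⁶/5191 = 192.64 mireds.
M_out = 192.64 + (-103) = 89.64 mireds.
T_out = 10⁶/89.64 = 11155.6 K → 11150 K.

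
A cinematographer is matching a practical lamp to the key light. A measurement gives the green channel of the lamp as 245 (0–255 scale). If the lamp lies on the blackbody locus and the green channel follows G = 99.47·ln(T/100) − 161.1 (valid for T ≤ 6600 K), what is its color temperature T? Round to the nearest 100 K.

ln t = (245 + 161.1) / 99.47 = 4.0826.
t = e^4.0826 = 59.302.
T = 100·t = 5930 K → 5900 K to the nearest 100 K.

5900 K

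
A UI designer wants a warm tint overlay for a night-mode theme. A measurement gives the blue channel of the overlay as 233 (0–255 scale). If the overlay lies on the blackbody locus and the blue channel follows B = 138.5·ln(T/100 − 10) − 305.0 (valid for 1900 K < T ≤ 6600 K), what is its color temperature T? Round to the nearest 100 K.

ln(t − 10) = (233 + 305.0) / 138.5 = 3.8845.
t − 10 = e^3.8845 = 48.641, so t = 58.641.
T = 100·t = 5864 K → 5900 K to the nearest 100 K.

5900 K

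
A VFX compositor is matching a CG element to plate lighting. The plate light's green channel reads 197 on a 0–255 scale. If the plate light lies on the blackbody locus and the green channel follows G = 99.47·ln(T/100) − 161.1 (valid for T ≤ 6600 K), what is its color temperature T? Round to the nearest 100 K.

3700 K

ln t = (197 + 161.1) / 99.47 = 3.6001.
t = e^3.6001 = 36.601.
T = 100·t = 3660 K → 3700 K to the nearest 100 K.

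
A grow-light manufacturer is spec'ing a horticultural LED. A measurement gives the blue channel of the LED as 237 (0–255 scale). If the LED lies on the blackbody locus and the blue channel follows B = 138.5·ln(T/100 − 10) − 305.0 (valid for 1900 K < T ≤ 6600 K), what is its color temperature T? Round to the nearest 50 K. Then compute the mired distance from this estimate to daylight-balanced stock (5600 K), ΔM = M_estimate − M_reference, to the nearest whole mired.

-12 mireds

ln(t − 10) = (237 + 305.0) / 138.5 = 3.9134.
t − 10 = e^3.9134 = 50.067, so t = 60.067.
T = 100·t = 6007 K → 6000 K to the nearest 50 K.
M_estimate = 10⁶/6000 = 166.67; M_reference = 10⁶/5600 = 178.57.
ΔM = 166.67 − 178.57 = -11.90 → -12 mireds.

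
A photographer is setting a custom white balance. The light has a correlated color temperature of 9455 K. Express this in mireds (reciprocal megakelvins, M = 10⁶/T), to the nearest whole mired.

106 mireds

M = 10⁶ / 9455 = 105.764 → 106 mireds.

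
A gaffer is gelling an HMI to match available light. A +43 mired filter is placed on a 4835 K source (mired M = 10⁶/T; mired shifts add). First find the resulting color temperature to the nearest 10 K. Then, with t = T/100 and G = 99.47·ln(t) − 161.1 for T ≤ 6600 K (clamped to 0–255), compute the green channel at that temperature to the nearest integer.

206

M_in = 10⁶/4835 = 206.83; M_out = 206.83 + (+43) = 249.83.
T_out = 10⁶/249.83 = 4002.8 K → 4000 K; t = 40.
G = 99.47·ln 40 − 161.1 = 99.47·3.6889 − 161.1 = 205.833.
Rounded: 206.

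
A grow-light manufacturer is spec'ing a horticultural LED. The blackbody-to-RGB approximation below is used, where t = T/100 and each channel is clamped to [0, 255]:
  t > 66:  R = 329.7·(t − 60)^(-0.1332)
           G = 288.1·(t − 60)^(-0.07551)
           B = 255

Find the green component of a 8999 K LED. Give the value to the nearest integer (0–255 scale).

t = 8999/100 = 89.99; the t > 66 branch applies.
G = 288.1·(89.99 − 60)^(-0.07551) = 288.1·29.99^(-0.07551) = 288.1·0.77352 = 222.852.
Rounded: 223.

223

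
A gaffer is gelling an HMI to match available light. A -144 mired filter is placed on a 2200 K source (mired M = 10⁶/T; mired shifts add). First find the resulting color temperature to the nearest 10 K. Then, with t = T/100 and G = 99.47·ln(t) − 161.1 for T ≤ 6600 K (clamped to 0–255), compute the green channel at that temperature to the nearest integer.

184

M_in = 10⁶/2200 = 454.55; M_out = 454.55 + (-144) = 310.55.
T_out = 10⁶/310.55 = 3220.1 K → 3220 K; t = 32.2.
G = 99.47·ln 32.2 − 161.1 = 99.47·3.4720 − 161.1 = 184.257.
Rounded: 184.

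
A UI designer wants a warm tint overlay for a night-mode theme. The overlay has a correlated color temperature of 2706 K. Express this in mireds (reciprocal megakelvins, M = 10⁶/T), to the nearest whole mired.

370 mireds

M = 10⁶ / 2706 = 369.549 → 370 mireds.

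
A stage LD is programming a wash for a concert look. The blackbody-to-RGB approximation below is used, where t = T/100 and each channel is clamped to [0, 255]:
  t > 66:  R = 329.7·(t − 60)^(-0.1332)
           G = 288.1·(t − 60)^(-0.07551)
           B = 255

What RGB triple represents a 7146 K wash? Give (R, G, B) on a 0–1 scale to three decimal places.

t = 7146/100 = 71.46; the t > 66 branch applies.
R = 329.7·(71.46 − 60)^(-0.1332) = 329.7·11.46^(-0.1332) = 329.7·0.72263 = 238.251.
G = 288.1·(71.46 − 60)^(-0.07551) = 288.1·11.46^(-0.07551) = 288.1·0.83180 = 239.643.
B = 255 by definition for t > 66.
Dividing each by 255: (0.9343, 0.9398, 1.0000) → (0.934, 0.940, 1.000).

(0.934, 0.940, 1.000)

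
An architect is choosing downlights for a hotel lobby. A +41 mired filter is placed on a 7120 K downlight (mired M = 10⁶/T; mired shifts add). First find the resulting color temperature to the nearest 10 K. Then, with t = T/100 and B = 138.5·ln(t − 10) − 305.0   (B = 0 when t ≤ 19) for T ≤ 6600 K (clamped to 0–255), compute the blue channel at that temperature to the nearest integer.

223

M_in = 10⁶/7120 = 140.45; M_out = 140.45 + (+41) = 181.45.
T_out = 10⁶/181.45 = 5511.2 K → 5510 K; t = 55.1.
B = 138.5·ln(55.1 − 10) − 305.0 = 138.5·ln 45.1 − 305.0 = 138.5·3.8089 − 305.0 = 222.530.
Rounded: 223.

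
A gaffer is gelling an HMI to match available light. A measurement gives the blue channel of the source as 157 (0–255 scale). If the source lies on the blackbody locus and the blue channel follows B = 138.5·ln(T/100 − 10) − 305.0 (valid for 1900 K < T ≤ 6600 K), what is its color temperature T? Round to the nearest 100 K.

3800 K

ln(t − 10) = (157 + 305.0) / 138.5 = 3.3357.
t − 10 = e^3.3357 = 28.099, so t = 38.099.
T = 100·t = 3810 K → 3800 K to the nearest 100 K.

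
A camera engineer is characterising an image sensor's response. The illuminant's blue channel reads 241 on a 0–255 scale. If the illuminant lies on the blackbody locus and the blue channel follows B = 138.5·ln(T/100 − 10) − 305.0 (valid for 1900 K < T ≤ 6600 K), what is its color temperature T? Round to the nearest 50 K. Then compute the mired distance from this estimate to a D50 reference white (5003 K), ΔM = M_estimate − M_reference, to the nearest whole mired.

ln(t − 10) = (241 + 305.0) / 138.5 = 3.9422.
t − 10 = e^3.9422 = 51.534, so t = 61.534.
T = 100·t = 6153 K → 6150 K to the nearest 50 K.
M_estimate = 10⁶/6150 = 162.60; M_reference = 10⁶/5003 = 199.88.
ΔM = 162.60 − 199.88 = -37.28 → -37 mireds.

-37 mireds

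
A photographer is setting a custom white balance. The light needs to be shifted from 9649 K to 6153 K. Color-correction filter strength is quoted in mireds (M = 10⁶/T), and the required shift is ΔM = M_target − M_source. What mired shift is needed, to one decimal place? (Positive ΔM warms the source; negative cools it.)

M_source = 10⁶/9649 = 103.638; M_target = 10⁶/6153 = 162.522.
ΔM = 162.522 − 103.638 = 58.885 → +58.9 mireds, a warming shift.

+58.9 mireds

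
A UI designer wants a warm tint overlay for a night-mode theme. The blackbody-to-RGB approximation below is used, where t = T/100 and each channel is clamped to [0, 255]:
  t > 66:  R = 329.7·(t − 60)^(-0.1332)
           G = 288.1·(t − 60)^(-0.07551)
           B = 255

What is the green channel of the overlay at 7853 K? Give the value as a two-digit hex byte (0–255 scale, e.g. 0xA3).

t = 7853/100 = 78.53; the t > 66 branch applies.
G = 288.1·(78.53 − 60)^(-0.07551) = 288.1·18.53^(-0.07551) = 288.1·0.80216 = 231.103.
Rounded: 231; in hex, 0xE7.

0xE7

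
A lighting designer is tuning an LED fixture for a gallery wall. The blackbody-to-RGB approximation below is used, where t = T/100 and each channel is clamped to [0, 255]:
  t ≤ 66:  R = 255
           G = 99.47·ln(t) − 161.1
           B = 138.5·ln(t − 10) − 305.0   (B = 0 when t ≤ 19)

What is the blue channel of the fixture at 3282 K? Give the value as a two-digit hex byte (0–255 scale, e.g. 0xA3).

0x80

t = 3282/100 = 32.82; the t ≤ 66 branch applies.
B = 138.5·ln(32.82 − 10) − 305.0 = 138.5·ln 22.82 − 305.0 = 138.5·3.1276 − 305.0 = 128.178.
Rounded: 128; in hex, 0x80.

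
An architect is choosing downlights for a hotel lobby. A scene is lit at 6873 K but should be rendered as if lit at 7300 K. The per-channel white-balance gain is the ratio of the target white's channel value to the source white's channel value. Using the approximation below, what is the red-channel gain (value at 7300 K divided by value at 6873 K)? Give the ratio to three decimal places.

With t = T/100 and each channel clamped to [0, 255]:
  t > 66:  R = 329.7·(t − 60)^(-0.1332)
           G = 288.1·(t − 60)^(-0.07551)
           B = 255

0.948

At 6873 K (t = 68.73):
  R = 329.7·(68.73 − 60)^(-0.1332) = 329.7·8.73^(-0.1332) = 329.7·0.74930 = 247.045.
At 7300 K (t = 73):
  R = 329.7·(73 − 60)^(-0.1332) = 329.7·13^(-0.1332) = 329.7·0.71060 = 234.283.
Gain = 234.283 / 247.045 = 0.9483 → 0.948.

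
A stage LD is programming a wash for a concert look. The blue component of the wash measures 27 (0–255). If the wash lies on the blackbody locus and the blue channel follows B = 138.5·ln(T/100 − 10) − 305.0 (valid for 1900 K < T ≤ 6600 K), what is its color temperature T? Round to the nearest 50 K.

ln(t − 10) = (27 + 305.0) / 138.5 = 2.3971.
t − 10 = e^2.3971 = 10.991, so t = 20.991.
T = 100·t = 2099 K → 2100 K to the nearest 50 K.

2100 K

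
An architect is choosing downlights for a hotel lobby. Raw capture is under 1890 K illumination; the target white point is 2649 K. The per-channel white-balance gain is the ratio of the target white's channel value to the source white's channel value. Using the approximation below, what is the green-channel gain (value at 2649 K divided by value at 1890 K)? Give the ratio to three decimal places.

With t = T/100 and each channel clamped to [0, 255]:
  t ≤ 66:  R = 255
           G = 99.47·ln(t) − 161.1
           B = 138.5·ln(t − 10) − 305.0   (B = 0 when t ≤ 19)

1.256

At 1890 K (t = 18.9):
  G = 99.47·ln 18.9 − 161.1 = 99.47·2.9392 − 161.1 = 131.258.
At 2649 K (t = 26.49):
  G = 99.47·ln 26.49 − 161.1 = 99.47·3.2768 − 161.1 = 164.840.
Gain = 164.840 / 131.258 = 1.2558 → 1.256.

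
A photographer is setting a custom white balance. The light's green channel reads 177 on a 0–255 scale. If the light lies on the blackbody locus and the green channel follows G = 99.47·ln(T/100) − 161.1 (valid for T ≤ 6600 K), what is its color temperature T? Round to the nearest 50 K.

ln t = (177 + 161.1) / 99.47 = 3.3990.
t = e^3.3990 = 29.935.
T = 100·t = 2993 K → 3000 K to the nearest 50 K.

3000 K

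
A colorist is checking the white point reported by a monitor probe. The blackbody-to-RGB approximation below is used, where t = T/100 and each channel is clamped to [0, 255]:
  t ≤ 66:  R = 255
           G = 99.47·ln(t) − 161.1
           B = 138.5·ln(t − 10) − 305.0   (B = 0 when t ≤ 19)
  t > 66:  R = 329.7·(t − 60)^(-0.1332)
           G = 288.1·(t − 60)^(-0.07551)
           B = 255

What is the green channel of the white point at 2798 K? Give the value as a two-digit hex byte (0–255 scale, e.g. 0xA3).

t = 2798/100 = 27.98; the t ≤ 66 branch applies.
G = 99.47·ln 27.98 − 161.1 = 99.47·3.3315 − 161.1 = 170.283.
Rounded: 170; in hex, 0xAA.

0xAA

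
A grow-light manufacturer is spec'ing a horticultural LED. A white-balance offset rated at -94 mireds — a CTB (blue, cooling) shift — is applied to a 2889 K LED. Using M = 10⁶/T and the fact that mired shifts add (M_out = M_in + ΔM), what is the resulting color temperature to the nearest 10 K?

M_in = 10⁶/2889 = 346.14 mireds.
M_out = 346.14 + (-94) = 252.14 mireds.
T_out = 10⁶/252.14 = 3966.0 K → 3970 K.

3970 K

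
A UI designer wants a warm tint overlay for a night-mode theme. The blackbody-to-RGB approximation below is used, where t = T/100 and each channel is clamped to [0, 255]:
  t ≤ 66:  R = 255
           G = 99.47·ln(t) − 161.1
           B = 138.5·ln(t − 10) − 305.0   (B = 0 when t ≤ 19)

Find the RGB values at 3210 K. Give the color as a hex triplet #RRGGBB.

t = 3210/100 = 32.1; the t ≤ 66 branch applies.
R = 255 by definition for t ≤ 66.
G = 99.47·ln 32.1 − 161.1 = 99.47·3.4689 − 161.1 = 183.947.
B = 138.5·ln(32.1 − 10) − 305.0 = 138.5·ln 22.1 − 305.0 = 138.5·3.0956 − 305.0 = 123.737.
Rounded: (255, 184, 124).
In hex: #FFB87C.

#FFB87C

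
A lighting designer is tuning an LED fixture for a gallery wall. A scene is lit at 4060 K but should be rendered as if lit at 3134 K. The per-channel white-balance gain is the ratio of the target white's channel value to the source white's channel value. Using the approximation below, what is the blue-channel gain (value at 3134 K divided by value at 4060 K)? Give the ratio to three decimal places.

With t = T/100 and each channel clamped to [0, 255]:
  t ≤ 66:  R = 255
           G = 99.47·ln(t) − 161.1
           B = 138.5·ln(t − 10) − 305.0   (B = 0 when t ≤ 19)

0.704

At 4060 K (t = 40.6):
  B = 138.5·ln(40.6 − 10) − 305.0 = 138.5·ln 30.6 − 305.0 = 138.5·3.4210 − 305.0 = 168.809.
At 3134 K (t = 31.34):
  B = 138.5·ln(31.34 − 10) − 305.0 = 138.5·ln 21.34 − 305.0 = 138.5·3.0606 − 305.0 = 118.891.
Gain = 118.891 / 168.809 = 0.7043 → 0.704.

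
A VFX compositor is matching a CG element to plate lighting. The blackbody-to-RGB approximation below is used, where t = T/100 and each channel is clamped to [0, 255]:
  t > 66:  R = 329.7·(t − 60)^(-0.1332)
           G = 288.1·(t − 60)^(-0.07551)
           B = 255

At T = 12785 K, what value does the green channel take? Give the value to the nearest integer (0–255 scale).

t = 12785/100 = 127.85; the t > 66 branch applies.
G = 288.1·(127.85 − 60)^(-0.07551) = 288.1·67.85^(-0.07551) = 288.1·0.72728 = 209.528.
Rounded: 210.

210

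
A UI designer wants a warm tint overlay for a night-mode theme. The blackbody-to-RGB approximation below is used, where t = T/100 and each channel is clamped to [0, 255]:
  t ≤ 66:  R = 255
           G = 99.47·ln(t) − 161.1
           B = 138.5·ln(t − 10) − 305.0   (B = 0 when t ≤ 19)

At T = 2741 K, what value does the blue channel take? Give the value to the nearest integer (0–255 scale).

91

t = 2741/100 = 27.41; the t ≤ 66 branch applies.
B = 138.5·ln(27.41 − 10) − 305.0 = 138.5·ln 17.41 − 305.0 = 138.5·2.8570 − 305.0 = 90.701.
Rounded: 91.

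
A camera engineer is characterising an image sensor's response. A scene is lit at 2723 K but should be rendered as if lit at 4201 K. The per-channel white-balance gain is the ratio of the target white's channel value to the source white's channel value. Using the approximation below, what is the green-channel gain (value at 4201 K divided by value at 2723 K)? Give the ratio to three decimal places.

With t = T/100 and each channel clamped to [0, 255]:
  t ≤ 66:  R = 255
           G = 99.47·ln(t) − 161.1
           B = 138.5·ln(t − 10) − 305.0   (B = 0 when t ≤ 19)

At 2723 K (t = 27.23):
  G = 99.47·ln 27.23 − 161.1 = 99.47·3.3043 − 161.1 = 167.581.
At 4201 K (t = 42.01):
  G = 99.47·ln 42.01 − 161.1 = 99.47·3.7379 − 161.1 = 210.710.
Gain = 210.710 / 167.581 = 1.2574 → 1.257.

1.257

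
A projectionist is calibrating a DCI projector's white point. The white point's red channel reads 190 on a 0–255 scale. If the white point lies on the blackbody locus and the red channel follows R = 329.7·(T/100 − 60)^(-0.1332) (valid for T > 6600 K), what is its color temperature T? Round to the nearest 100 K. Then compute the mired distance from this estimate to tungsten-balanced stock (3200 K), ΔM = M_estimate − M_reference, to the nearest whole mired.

-231 mireds

(t − 60)^(-0.1332) = 190/329.7 = 0.57628.
t − 60 = 0.57628^(1/-0.1332) = 0.57628^(-7.508) = 62.667, so t = 122.667.
T = 100·t = 12267 K → 12300 K to the nearest 100 K.
M_estimate = 10⁶/12300 = 81.30; M_reference = 10⁶/3200 = 312.50.
ΔM = 81.30 − 312.50 = -231.20 → -231 mireds.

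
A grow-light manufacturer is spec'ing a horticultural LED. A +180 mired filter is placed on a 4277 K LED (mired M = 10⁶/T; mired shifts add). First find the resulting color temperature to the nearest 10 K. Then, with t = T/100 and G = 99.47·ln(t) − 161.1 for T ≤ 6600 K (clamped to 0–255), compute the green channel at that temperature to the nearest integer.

M_in = 10⁶/4277 = 233.81; M_out = 233.81 + (+180) = 413.81.
T_out = 10⁶/413.81 = 2416.6 K → 2420 K; t = 24.2.
G = 99.47·ln 24.2 − 161.1 = 99.47·3.1864 − 161.1 = 155.846.
Rounded: 156.

156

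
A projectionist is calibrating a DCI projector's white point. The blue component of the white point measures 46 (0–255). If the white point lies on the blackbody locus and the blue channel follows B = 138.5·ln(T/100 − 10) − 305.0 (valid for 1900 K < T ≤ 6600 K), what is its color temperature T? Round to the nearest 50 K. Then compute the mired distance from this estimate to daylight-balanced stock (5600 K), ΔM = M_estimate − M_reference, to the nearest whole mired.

+266 mireds

ln(t − 10) = (46 + 305.0) / 138.5 = 2.5343.
t − 10 = e^2.5343 = 12.608, so t = 22.608.
T = 100·t = 2261 K → 2250 K to the nearest 50 K.
M_estimate = 10⁶/2250 = 444.44; M_reference = 10⁶/5600 = 178.57.
ΔM = 444.44 − 178.57 = 265.87 → +266 mireds.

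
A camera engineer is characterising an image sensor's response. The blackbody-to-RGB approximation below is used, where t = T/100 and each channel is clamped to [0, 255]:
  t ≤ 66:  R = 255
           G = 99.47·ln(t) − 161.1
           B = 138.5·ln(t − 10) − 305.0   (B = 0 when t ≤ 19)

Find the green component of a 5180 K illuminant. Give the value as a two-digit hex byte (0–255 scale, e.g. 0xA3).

0xE8

t = 5180/100 = 51.8; the t ≤ 66 branch applies.
G = 99.47·ln 51.8 − 161.1 = 99.47·3.9474 − 161.1 = 231.547.
Rounded: 232; in hex, 0xE8.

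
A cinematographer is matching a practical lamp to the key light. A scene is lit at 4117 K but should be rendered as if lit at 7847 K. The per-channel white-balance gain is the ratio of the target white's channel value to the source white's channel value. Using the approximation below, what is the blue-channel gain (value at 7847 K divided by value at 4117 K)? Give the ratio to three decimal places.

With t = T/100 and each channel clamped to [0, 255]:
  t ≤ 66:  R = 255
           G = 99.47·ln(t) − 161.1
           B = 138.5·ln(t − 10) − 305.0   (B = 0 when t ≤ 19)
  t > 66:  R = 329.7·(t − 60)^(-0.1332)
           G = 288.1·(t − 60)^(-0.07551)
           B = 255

At 4117 K (t = 41.17):
  B = 138.5·ln(41.17 − 10) − 305.0 = 138.5·ln 31.17 − 305.0 = 138.5·3.4395 − 305.0 = 171.365.
At 7847 K (t = 78.47):
  B = 255 by definition for t > 66.
Gain = 255.000 / 171.365 = 1.4881 → 1.488.

1.488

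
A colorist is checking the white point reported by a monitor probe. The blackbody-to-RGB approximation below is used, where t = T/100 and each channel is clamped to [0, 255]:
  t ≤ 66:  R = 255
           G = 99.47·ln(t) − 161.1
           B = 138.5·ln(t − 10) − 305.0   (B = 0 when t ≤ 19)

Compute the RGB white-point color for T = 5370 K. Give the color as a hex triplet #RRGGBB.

#FFEBDA

t = 5370/100 = 53.7; the t ≤ 66 branch applies.
R = 255 by definition for t ≤ 66.
G = 99.47·ln 53.7 − 161.1 = 99.47·3.9834 − 161.1 = 235.130.
B = 138.5·ln(53.7 − 10) − 305.0 = 138.5·ln 43.7 − 305.0 = 138.5·3.7773 − 305.0 = 218.163.
Rounded: (255, 235, 218).
In hex: #FFEBDA.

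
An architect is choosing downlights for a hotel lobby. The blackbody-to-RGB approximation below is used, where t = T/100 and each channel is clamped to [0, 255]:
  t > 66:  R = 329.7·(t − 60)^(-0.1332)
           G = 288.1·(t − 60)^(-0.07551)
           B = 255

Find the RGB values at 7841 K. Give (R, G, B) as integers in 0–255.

t = 7841/100 = 78.41; the t > 66 branch applies.
R = 329.7·(78.41 − 60)^(-0.1332) = 329.7·18.41^(-0.1332) = 329.7·0.67841 = 223.673.
G = 288.1·(78.41 − 60)^(-0.07551) = 288.1·18.41^(-0.07551) = 288.1·0.80256 = 231.217.
B = 255 by definition for t > 66.
Rounded: (224, 231, 255).

(224, 231, 255)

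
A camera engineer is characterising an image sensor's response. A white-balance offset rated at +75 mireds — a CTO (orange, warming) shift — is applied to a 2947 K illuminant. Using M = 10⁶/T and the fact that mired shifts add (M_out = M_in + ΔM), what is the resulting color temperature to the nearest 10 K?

M_in = 10⁶/2947 = 339.33 mireds.
M_out = 339.33 + (+75) = 414.33 mireds.
T_out = 10⁶/414.33 = 2413.5 K → 2410 K.

2410 K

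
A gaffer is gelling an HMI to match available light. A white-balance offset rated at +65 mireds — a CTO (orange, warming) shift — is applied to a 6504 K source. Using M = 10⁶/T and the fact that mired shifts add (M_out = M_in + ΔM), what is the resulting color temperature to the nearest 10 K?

M_in = 10⁶/6504 = 153.75 mireds.
M_out = 153.75 + (+65) = 218.75 mireds.
T_out = 10⁶/218.75 = 4571.4 K → 4570 K.

4570 K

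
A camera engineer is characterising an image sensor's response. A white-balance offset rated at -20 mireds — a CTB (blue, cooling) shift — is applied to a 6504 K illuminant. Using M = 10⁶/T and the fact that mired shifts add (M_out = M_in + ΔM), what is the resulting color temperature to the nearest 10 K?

M_in = 10⁶/6504 = 153.75 mireds.
M_out = 153.75 + (-20) = 133.75 mireds.
T_out = 10⁶/133.75 = 7476.5 K → 7480 K.

7480 K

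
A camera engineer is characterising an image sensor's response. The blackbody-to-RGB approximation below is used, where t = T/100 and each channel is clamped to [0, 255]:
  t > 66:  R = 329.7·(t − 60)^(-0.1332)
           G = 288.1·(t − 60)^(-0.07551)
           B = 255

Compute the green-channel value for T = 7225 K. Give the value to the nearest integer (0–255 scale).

238

t = 7225/100 = 72.25; the t > 66 branch applies.
G = 288.1·(72.25 − 60)^(-0.07551) = 288.1·12.25^(-0.07551) = 288.1·0.82763 = 238.439.
Rounded: 238.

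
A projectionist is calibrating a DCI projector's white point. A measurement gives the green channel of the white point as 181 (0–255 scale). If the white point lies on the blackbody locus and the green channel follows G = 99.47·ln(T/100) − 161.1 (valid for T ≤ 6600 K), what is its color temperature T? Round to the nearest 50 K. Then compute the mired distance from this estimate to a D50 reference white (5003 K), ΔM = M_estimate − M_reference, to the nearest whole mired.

+123 mireds

ln t = (181 + 161.1) / 99.47 = 3.4392.
t = e^3.4392 = 31.163.
T = 100·t = 3116 K → 3100 K to the nearest 50 K.
M_estimate = 10⁶/3100 = 322.58; M_reference = 10⁶/5003 = 199.88.
ΔM = 322.58 − 199.88 = 122.70 → +123 mireds.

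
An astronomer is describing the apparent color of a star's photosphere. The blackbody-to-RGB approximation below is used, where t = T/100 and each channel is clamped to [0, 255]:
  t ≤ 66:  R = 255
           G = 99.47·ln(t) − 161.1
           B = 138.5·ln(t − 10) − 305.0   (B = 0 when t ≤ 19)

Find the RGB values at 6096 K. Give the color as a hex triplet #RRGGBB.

#FFF8EF

t = 6096/100 = 60.96; the t ≤ 66 branch applies.
R = 255 by definition for t ≤ 66.
G = 99.47·ln 60.96 − 161.1 = 99.47·4.1102 − 161.1 = 247.743.
B = 138.5·ln(60.96 − 10) − 305.0 = 138.5·ln 50.96 − 305.0 = 138.5·3.9310 − 305.0 = 239.449.
Rounded: (255, 248, 239).
In hex: #FFF8EF.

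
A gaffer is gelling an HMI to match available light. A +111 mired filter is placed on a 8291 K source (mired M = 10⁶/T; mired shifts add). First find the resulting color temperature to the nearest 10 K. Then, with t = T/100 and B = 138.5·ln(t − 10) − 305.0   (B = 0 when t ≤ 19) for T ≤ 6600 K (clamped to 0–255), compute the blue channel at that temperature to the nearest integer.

M_in = 10⁶/8291 = 120.61; M_out = 120.61 + (+111) = 231.61.
T_out = 10⁶/231.61 = 4317.6 K → 4320 K; t = 43.2.
B = 138.5·ln(43.2 − 10) − 305.0 = 138.5·ln 33.2 − 305.0 = 138.5·3.5025 − 305.0 = 180.103.
Rounded: 180.

180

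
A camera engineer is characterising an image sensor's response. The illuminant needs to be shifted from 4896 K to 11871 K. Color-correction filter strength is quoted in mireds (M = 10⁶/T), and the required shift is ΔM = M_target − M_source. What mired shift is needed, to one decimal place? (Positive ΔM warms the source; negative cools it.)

-120.0 mireds

M_source = 10⁶/4896 = 204.248; M_target = 10⁶/11871 = 84.239.
ΔM = 84.239 − 204.248 = -120.009 → -120.0 mireds, a cooling shift.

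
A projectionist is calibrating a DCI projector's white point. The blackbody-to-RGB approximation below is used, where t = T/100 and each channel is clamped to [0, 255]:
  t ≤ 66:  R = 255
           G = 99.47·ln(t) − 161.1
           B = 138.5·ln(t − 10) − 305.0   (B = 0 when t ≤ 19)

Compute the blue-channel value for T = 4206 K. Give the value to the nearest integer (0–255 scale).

175

t = 4206/100 = 42.06; the t ≤ 66 branch applies.
B = 138.5·ln(42.06 − 10) − 305.0 = 138.5·ln 32.06 − 305.0 = 138.5·3.4676 − 305.0 = 175.264.
Rounded: 175.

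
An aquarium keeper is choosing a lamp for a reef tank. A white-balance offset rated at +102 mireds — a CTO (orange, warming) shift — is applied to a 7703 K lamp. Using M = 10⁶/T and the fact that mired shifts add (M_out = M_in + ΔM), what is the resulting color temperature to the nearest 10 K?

M_in = 10⁶/7703 = 129.82 mireds.
M_out = 129.82 + (+102) = 231.82 mireds.
T_out = 10⁶/231.82 = 4313.7 K → 4310 K.

4310 K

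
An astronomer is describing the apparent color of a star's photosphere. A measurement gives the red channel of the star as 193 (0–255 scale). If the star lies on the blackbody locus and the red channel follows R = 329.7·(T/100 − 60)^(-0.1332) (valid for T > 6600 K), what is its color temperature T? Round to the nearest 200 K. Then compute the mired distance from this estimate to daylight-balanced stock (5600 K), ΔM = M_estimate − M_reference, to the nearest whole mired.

(t − 60)^(-0.1332) = 193/329.7 = 0.58538.
t − 60 = 0.58538^(1/-0.1332) = 0.58538^(-7.508) = 55.713, so t = 115.713.
T = 100·t = 11571 K → 11600 K to the nearest 200 K.
M_estimate = 10⁶/11600 = 86.21; M_reference = 10⁶/5600 = 178.57.
ΔM = 86.21 − 178.57 = -92.36 → -92 mireds.

-92 mireds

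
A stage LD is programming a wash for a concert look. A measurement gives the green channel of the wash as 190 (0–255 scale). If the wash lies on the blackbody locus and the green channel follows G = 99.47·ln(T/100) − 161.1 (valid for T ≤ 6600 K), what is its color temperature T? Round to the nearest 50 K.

3400 K

ln t = (190 + 161.1) / 99.47 = 3.5297.
t = e^3.5297 = 34.114.
T = 100·t = 3411 K → 3400 K to the nearest 50 K.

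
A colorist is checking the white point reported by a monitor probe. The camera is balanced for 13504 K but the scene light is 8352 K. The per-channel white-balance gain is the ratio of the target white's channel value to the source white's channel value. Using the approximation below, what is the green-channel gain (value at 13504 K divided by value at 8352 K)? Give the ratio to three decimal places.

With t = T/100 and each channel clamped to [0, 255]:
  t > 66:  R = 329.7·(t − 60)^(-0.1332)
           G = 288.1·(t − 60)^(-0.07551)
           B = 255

At 8352 K (t = 83.52):
  G = 288.1·(83.52 − 60)^(-0.07551) = 288.1·23.52^(-0.07551) = 288.1·0.78785 = 226.979.
At 13504 K (t = 135.04):
  G = 288.1·(135.04 − 60)^(-0.07551) = 288.1·75.04^(-0.07551) = 288.1·0.72177 = 207.941.
Gain = 207.941 / 226.979 = 0.9161 → 0.916.

0.916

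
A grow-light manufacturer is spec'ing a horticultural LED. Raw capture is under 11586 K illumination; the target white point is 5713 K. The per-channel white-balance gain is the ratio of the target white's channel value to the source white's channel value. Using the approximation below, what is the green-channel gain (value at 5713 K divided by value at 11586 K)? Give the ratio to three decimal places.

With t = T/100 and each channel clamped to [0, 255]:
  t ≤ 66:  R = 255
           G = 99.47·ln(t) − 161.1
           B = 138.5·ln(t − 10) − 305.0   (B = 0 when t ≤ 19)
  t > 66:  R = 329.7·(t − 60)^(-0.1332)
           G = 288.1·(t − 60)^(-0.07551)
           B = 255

At 11586 K (t = 115.86):
  G = 288.1·(115.86 − 60)^(-0.07551) = 288.1·55.86^(-0.07551) = 288.1·0.73803 = 212.628.
At 5713 K (t = 57.13):
  G = 99.47·ln 57.13 − 161.1 = 99.47·4.0453 − 161.1 = 241.289.
Gain = 241.289 / 212.628 = 1.1348 → 1.135.

1.135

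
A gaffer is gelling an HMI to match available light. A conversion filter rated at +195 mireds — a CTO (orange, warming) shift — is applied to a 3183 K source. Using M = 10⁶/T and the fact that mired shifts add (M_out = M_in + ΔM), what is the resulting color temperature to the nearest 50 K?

M_in = 10⁶/3183 = 314.17 mireds.
M_out = 314.17 + (+195) = 509.17 mireds.
T_out = 10⁶/509.17 = 1964.0 K → 1950 K.

1950 K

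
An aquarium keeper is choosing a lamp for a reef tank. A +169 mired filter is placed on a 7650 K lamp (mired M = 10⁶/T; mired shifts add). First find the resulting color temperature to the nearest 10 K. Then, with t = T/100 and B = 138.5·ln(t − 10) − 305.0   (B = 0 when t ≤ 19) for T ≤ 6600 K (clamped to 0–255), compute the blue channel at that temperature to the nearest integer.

132

M_in = 10⁶/7650 = 130.72; M_out = 130.72 + (+169) = 299.72.
T_out = 10⁶/299.72 = 3336.5 K → 3340 K; t = 33.4.
B = 138.5·ln(33.4 − 10) − 305.0 = 138.5·ln 23.4 − 305.0 = 138.5·3.1527 − 305.0 = 131.654.
Rounded: 132.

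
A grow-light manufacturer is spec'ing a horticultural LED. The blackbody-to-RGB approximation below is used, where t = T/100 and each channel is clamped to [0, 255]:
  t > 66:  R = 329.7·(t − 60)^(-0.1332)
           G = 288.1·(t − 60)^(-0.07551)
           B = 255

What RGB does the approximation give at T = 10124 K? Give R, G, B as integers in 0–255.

t = 10124/100 = 101.24; the t > 66 branch applies.
R = 329.7·(101.24 − 60)^(-0.1332) = 329.7·41.24^(-0.1332) = 329.7·0.60931 = 200.890.
G = 288.1·(101.24 − 60)^(-0.07551) = 288.1·41.24^(-0.07551) = 288.1·0.75514 = 217.556.
B = 255 by definition for t > 66.
Rounded: (201, 218, 255).

R=201, G=218, B=255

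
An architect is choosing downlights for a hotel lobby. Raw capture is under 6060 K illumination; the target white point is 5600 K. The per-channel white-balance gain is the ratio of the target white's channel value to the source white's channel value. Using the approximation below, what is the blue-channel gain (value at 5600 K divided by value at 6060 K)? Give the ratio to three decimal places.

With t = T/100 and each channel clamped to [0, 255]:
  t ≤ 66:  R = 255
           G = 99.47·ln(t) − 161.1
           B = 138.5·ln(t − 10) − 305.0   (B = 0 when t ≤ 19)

0.945

At 6060 K (t = 60.6):
  B = 138.5·ln(60.6 − 10) − 305.0 = 138.5·ln 50.6 − 305.0 = 138.5·3.9240 − 305.0 = 238.467.
At 5600 K (t = 56):
  B = 138.5·ln(56 − 10) − 305.0 = 138.5·ln 46 − 305.0 = 138.5·3.8286 − 305.0 = 225.267.
Gain = 225.267 / 238.467 = 0.9446 → 0.945.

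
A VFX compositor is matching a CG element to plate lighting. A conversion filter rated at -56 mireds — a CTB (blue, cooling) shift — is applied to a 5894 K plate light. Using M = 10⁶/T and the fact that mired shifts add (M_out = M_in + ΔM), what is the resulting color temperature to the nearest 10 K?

M_in = 10⁶/5894 = 169.66 mireds.
M_out = 169.66 + (-56) = 113.66 mireds.
T_out = 10⁶/113.66 = 8797.9 K → 8800 K.

8800 K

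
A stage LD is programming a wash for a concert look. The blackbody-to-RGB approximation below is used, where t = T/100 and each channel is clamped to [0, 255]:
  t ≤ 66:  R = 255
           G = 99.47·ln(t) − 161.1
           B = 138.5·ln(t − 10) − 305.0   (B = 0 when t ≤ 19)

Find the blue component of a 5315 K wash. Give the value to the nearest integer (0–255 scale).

216

t = 5315/100 = 53.15; the t ≤ 66 branch applies.
B = 138.5·ln(53.15 − 10) − 305.0 = 138.5·ln 43.15 − 305.0 = 138.5·3.7647 − 305.0 = 216.409.
Rounded: 216.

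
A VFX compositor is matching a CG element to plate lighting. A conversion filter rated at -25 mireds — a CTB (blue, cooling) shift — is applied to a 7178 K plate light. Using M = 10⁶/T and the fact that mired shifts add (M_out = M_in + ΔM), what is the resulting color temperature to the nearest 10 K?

M_in = 10⁶/7178 = 139.31 mireds.
M_out = 139.31 + (-25) = 114.31 mireds.
T_out = 10⁶/114.31 = 8747.8 K → 8750 K.

8750 K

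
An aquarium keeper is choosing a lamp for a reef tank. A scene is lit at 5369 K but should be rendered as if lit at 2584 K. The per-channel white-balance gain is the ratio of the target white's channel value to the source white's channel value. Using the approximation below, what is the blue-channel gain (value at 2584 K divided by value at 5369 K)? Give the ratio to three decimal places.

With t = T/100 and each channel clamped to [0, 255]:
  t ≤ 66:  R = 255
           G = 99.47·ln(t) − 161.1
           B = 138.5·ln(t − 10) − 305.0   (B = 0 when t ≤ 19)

0.356

At 5369 K (t = 53.69):
  B = 138.5·ln(53.69 − 10) − 305.0 = 138.5·ln 43.69 − 305.0 = 138.5·3.7771 − 305.0 = 218.131.
At 2584 K (t = 25.84):
  B = 138.5·ln(25.84 − 10) − 305.0 = 138.5·ln 15.84 − 305.0 = 138.5·2.7625 − 305.0 = 77.612.
Gain = 77.612 / 218.131 = 0.3558 → 0.356.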